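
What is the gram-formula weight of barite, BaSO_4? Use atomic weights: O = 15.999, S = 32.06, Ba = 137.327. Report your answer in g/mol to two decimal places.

The formula mass is the sum 1·137.327 + 1·32.06 + 4·15.999.

233.38 g/mol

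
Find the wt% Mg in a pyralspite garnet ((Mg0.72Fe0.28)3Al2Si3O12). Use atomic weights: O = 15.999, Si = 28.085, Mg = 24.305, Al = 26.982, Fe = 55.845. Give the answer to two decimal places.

12.22 weight percent

M((Mg0.72Fe0.28)3Al2Si3O12) = 429.616 g/mol.
Mg contributes 2.16 × 24.305 = 52.499 g per mole.
52.499/429.616 = 0.1222 → 12.22%.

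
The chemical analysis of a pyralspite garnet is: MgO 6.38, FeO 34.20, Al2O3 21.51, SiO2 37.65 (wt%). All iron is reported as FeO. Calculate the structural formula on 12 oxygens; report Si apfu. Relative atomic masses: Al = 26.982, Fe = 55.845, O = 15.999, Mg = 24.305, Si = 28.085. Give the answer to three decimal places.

MgO: 6.38/40.304 = 0.15830 mol → 0.15830 mol Mg, 0.15830 mol O.
FeO: 34.20/71.844 = 0.47603 mol → 0.47603 mol Fe, 0.47603 mol O.
Al2O3: 21.51/101.961 = 0.21096 mol → 0.42192 mol Al, 0.63288 mol O.
SiO2: 37.65/60.083 = 0.62663 mol → 0.62663 mol Si, 1.25326 mol O.
Total oxygen = 2.52047 mol. Normalization factor = 12/2.52047 = 4.76102.
Si per 12 O = 0.62663 × 4.76102 = 2.983.

2.983 Si apfu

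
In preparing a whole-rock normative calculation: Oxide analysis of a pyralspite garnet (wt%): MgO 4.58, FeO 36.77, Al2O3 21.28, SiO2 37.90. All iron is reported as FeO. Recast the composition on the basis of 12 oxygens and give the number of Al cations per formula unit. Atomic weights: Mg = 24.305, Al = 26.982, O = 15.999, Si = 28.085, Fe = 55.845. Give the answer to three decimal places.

1.993 Al apfu

4.58 wt% MgO ÷ 40.304 g/mol = 0.11364 mol, giving 0.11364 Mg and 0.11364 O.
36.77 wt% FeO ÷ 71.844 g/mol = 0.51180 mol, giving 0.51180 Fe and 0.51180 O.
21.28 wt% Al2O3 ÷ 101.961 g/mol = 0.20871 mol, giving 0.41742 Al and 0.62613 O.
37.90 wt% SiO2 ÷ 60.083 g/mol = 0.63079 mol, giving 0.63079 Si and 1.26158 O.
Oxygen sums to 2.51315; scaling by 12/2.51315 = 4.77488 puts the formula on 12 O.
Al: 0.41742 × 4.77488 = 1.993 atoms per formula unit.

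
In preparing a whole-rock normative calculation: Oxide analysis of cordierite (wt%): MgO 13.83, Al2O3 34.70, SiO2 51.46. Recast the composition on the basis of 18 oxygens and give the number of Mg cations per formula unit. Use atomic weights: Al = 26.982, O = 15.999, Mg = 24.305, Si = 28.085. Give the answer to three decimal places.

MgO: 13.83/40.304 = 0.34314 mol → 0.34314 mol Mg, 0.34314 mol O.
Al2O3: 34.70/101.961 = 0.34033 mol → 0.68066 mol Al, 1.02099 mol O.
SiO2: 51.46/60.083 = 0.85648 mol → 0.85648 mol Si, 1.71296 mol O.
Total oxygen = 3.07709 mol. Normalization factor = 18/3.07709 = 5.84968.
Mg per 18 O = 0.34314 × 5.84968 = 2.007.

2.007 Mg apfu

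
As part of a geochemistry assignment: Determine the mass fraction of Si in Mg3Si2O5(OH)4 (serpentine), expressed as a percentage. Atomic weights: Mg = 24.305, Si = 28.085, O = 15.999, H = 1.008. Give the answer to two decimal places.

Formula mass = 3*24.305 + 2*28.085 + 9*15.999 + 4*1.008 = 277.108 g/mol, of which 56.170 g is Si.
So Si makes up 56.170/277.108 = 0.2027 of the mass, i.e. 20.27%.

20.27 mass %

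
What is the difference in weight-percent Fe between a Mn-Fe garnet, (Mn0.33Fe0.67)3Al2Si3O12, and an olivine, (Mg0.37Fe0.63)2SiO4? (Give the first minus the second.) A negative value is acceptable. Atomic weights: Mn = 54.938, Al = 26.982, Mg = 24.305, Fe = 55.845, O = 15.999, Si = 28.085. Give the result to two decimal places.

First mineral: 112.248 g Fe in 496.844 g formula = 22.59 wt% Fe.
Second mineral: 70.365 g Fe in 180.431 g formula = 39.00 wt% Fe.
22.59% − 39.00% gives a difference of -16.41 percentage points.

-16.41 percentage points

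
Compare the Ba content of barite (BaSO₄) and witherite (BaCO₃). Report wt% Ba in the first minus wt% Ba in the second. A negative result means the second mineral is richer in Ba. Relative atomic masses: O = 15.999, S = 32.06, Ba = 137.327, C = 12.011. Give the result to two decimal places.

M(BaSO₄) = 233.383 g/mol, so wt% Ba = 137.327/233.383 × 100 = 58.84%.
M(BaCO₃) = 197.335 g/mol, so wt% Ba = 137.327/197.335 × 100 = 69.59%.
58.84 − 69.59 = -10.75 pp.

-10.75 percentage points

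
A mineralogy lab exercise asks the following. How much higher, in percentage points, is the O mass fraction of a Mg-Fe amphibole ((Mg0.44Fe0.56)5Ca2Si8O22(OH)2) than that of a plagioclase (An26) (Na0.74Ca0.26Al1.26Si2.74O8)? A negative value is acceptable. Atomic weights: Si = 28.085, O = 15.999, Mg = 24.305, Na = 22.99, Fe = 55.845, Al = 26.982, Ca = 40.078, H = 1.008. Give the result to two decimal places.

-5.42 percentage points

First mineral: 383.976 g O in 900.665 g formula = 42.63 wt% O.
Second mineral: 127.992 g O in 266.375 g formula = 48.05 wt% O.
42.63% − 48.05% gives a difference of -5.42 percentage points.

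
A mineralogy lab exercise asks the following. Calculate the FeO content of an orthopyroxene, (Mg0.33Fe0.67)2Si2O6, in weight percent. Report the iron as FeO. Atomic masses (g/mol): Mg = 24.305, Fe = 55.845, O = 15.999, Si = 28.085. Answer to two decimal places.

Formula mass = 243.038 g/mol.
1.34 Fe → 1.3400 mol FeO per formula unit; M(FeO) = 71.844, so FeO mass = 96.271 g.
96.271/243.038 × 100 = 39.61 wt%.

39.61 wt%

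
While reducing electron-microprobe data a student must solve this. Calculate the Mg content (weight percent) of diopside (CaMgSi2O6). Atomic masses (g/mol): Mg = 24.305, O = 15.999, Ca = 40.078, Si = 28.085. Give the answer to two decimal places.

11.22 weight percent

Molar mass of CaMgSi2O6: 1*40.078 + 1*24.305 + 2*28.085 + 6*15.999 = 216.547 g/mol.
Mass of Mg per formula unit: 1 × 24.305 = 24.305 g.
Weight fraction Mg = 24.305 / 216.547 = 0.1122.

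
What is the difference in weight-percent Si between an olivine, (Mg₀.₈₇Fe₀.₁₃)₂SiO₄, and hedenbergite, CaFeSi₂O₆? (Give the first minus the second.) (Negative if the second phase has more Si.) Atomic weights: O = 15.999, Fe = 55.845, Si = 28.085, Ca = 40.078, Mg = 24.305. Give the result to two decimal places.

Si in (Mg₀.₈₇Fe₀.₁₃)₂SiO₄: molar mass 148.891 g/mol; 1×28.085 = 28.085 g → 18.86 wt%.
Si in CaFeSi₂O₆: molar mass 248.087 g/mol; 2×28.085 = 56.170 g → 22.64 wt%.
Difference = 18.86 − 22.64 = -3.78 percentage points.

-3.78 percentage points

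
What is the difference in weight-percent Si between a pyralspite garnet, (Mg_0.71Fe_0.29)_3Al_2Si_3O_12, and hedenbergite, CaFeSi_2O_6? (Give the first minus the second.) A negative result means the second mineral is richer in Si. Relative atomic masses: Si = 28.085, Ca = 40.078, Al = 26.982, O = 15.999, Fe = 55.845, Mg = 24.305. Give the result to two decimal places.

-3.07 percentage points

M((Mg_0.71Fe_0.29)_3Al_2Si_3O_12) = 430.562 g/mol, so wt% Si = 84.255/430.562 × 100 = 19.57%.
M(CaFeSi_2O_6) = 248.087 g/mol, so wt% Si = 56.170/248.087 × 100 = 22.64%.
19.57 − 22.64 = -3.07 pp.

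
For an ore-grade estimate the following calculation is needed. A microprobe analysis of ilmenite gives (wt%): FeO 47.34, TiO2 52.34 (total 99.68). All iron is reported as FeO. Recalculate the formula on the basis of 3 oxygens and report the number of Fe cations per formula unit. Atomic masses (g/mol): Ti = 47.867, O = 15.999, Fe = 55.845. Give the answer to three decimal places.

FeO (M=71.844): mol = 0.65893; Fe = 0.65893, O = 0.65893.
TiO2 (M=79.865): mol = 0.65536; Ti = 0.65536, O = 1.31072.
ΣO = 1.96965; factor = 3/ΣO = 1.52311.
Fe apfu = 0.65893 × 1.52311 = 1.004.

1.004 Fe apfu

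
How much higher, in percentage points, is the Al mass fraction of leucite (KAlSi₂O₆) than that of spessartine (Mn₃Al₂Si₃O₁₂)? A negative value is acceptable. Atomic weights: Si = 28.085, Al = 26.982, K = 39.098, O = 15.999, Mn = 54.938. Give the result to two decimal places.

1.46 percentage points

M(KAlSi₂O₆) = 218.244 g/mol, so wt% Al = 26.982/218.244 × 100 = 12.36%.
M(Mn₃Al₂Si₃O₁₂) = 495.021 g/mol, so wt% Al = 53.964/495.021 × 100 = 10.90%.
12.36 − 10.90 = 1.46 pp.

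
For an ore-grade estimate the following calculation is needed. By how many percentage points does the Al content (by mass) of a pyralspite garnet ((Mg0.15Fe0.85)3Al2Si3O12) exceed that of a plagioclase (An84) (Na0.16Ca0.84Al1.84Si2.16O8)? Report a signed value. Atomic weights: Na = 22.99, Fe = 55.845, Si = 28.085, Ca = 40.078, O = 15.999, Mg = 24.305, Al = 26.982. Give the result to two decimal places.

First mineral: 53.964 g Al in 483.549 g formula = 11.16 wt% Al.
Second mineral: 49.647 g Al in 275.646 g formula = 18.01 wt% Al.
11.16% − 18.01% gives a difference of -6.85 percentage points.

-6.85 percentage points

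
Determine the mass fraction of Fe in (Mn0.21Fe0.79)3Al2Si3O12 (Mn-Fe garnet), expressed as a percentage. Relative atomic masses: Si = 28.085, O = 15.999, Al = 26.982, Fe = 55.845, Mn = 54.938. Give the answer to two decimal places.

26.62 weight percent

M((Mn0.21Fe0.79)3Al2Si3O12) = 497.171 g/mol.
Fe contributes 2.37 × 55.845 = 132.353 g per mole.
132.353/497.171 = 0.2662 → 26.62%.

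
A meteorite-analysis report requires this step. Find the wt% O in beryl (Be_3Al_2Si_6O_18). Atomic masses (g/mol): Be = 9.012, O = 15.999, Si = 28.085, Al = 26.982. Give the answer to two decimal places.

M(Be_3Al_2Si_6O_18) = 537.492 g/mol.
O contributes 18 × 15.999 = 287.982 g per mole.
287.982/537.492 = 0.5358 → 53.58%.

53.58 mass %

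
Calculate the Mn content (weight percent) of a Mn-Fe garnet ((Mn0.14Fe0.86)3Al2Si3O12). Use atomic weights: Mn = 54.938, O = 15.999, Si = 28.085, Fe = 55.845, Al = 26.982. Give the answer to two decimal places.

Molar mass of (Mn0.14Fe0.86)3Al2Si3O12: 0.42*54.938 + 2.58*55.845 + 2*26.982 + 3*28.085 + 12*15.999 = 497.361 g/mol.
Mass of Mn per formula unit: 0.42 × 54.938 = 23.074 g.
Weight fraction Mn = 23.074 / 497.361 = 0.0464.

4.64 weight percent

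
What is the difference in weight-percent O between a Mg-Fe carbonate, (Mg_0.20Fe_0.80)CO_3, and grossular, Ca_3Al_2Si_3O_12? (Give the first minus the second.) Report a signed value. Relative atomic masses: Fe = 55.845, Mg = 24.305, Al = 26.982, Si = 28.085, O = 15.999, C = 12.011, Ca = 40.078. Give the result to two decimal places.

First mineral: 47.997 g O in 109.545 g formula = 43.81 wt% O.
Second mineral: 191.988 g O in 450.441 g formula = 42.62 wt% O.
43.81% − 42.62% gives a difference of 1.19 percentage points.

1.19 percentage points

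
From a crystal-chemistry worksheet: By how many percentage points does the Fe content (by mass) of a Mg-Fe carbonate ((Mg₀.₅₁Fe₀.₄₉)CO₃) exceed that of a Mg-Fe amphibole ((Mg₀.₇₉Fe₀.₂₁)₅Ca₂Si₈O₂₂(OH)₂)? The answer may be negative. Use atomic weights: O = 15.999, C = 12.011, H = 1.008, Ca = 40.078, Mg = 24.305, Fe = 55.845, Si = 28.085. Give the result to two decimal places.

20.49 percentage points

Fe in (Mg₀.₅₁Fe₀.₄₉)CO₃: molar mass 99.768 g/mol; 0.49×55.845 = 27.364 g → 27.43 wt%.
Fe in (Mg₀.₇₉Fe₀.₂₁)₅Ca₂Si₈O₂₂(OH)₂: molar mass 845.470 g/mol; 1.05×55.845 = 58.637 g → 6.94 wt%.
Difference = 27.43 − 6.94 = 20.49 percentage points.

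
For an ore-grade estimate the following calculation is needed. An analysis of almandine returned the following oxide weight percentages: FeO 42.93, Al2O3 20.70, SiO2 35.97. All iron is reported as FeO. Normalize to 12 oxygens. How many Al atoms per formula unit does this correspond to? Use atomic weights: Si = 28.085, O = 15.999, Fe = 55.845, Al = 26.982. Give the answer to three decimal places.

42.93 wt% FeO ÷ 71.844 g/mol = 0.59754 mol, giving 0.59754 Fe and 0.59754 O.
20.70 wt% Al2O3 ÷ 101.961 g/mol = 0.20302 mol, giving 0.40604 Al and 0.60906 O.
35.97 wt% SiO2 ÷ 60.083 g/mol = 0.59867 mol, giving 0.59867 Si and 1.19734 O.
Oxygen sums to 2.40394; scaling by 12/2.40394 = 4.99181 puts the formula on 12 O.
Al: 0.40604 × 4.99181 = 2.027 atoms per formula unit.

2.027 Al apfu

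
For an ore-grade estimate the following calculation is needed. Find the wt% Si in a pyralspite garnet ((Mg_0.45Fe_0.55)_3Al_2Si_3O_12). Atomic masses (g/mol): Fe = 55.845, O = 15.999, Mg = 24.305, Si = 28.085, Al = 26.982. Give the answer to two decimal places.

18.51 mass %

Molar mass of (Mg_0.45Fe_0.55)_3Al_2Si_3O_12: 1.35*24.305 + 1.65*55.845 + 2*26.982 + 3*28.085 + 12*15.999 = 455.163 g/mol.
Mass of Si per formula unit: 3 × 28.085 = 84.255 g.
Weight fraction Si = 84.255 / 455.163 = 0.1851.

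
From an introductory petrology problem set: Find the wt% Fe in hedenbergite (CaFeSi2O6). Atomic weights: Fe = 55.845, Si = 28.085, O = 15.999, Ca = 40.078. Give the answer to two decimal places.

M(CaFeSi2O6) = 248.087 g/mol.
Fe contributes 1 × 55.845 = 55.845 g per mole.
55.845/248.087 = 0.2251 → 22.51%.

22.51 mass %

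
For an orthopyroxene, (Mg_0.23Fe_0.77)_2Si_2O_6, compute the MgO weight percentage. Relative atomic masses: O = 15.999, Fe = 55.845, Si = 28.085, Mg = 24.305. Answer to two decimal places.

Molar mass of (Mg_0.23Fe_0.77)_2Si_2O_6 = 0.46·24.305 + 1.54·55.845 + 2·28.085 + 6·15.999 = 249.346 g/mol.
Each formula unit contains 0.46 Mg, equivalent to 0.46/1 = 0.4600 mol MgO.
M(MgO) = 1×24.305 + 1×15.999 = 40.304 g/mol.
Mass of MgO per formula unit = 0.4600 × 40.304 = 18.540 g.
MgO wt% = 18.540 / 249.346 × 100 = 7.44%.

7.44 wt%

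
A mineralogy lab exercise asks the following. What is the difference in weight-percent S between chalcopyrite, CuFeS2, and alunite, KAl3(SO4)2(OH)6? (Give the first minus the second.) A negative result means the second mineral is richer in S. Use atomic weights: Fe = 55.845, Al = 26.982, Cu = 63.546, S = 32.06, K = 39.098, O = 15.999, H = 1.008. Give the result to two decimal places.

S in CuFeS2: molar mass 183.511 g/mol; 2×32.06 = 64.120 g → 34.94 wt%.
S in KAl3(SO4)2(OH)6: molar mass 414.198 g/mol; 2×32.06 = 64.120 g → 15.48 wt%.
Difference = 34.94 − 15.48 = 19.46 percentage points.

19.46 percentage points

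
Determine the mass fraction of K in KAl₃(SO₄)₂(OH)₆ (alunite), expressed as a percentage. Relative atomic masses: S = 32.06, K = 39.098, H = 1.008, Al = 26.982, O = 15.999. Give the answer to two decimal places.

Molar mass of KAl₃(SO₄)₂(OH)₆: 1·39.098 + 3·26.982 + 2·32.06 + 14·15.999 + 6·1.008 = 414.198 g/mol.
Mass of K per formula unit: 1 × 39.098 = 39.098 g.
Weight fraction K = 39.098 / 414.198 = 0.0944.

9.44 wt%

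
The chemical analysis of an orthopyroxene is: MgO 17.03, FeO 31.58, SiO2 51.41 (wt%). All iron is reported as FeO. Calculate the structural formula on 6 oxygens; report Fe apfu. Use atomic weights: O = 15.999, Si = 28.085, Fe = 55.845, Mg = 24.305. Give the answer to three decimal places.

1.025 Fe apfu

17.03 wt% MgO ÷ 40.304 g/mol = 0.42254 mol, giving 0.42254 Mg and 0.42254 O.
31.58 wt% FeO ÷ 71.844 g/mol = 0.43956 mol, giving 0.43956 Fe and 0.43956 O.
51.41 wt% SiO2 ÷ 60.083 g/mol = 0.85565 mol, giving 0.85565 Si and 1.71130 O.
Oxygen sums to 2.57340; scaling by 6/2.57340 = 2.33155 puts the formula on 6 O.
Fe: 0.43956 × 2.33155 = 1.025 atoms per formula unit.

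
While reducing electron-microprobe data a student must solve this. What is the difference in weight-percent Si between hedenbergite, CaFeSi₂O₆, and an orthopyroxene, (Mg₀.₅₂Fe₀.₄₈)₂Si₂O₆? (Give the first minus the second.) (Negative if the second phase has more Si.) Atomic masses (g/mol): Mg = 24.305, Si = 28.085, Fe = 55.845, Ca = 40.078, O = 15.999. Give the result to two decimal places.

-1.67 percentage points

Si in CaFeSi₂O₆: molar mass 248.087 g/mol; 2×28.085 = 56.170 g → 22.64 wt%.
Si in (Mg₀.₅₂Fe₀.₄₈)₂Si₂O₆: molar mass 231.052 g/mol; 2×28.085 = 56.170 g → 24.31 wt%.
Difference = 22.64 − 24.31 = -1.67 percentage points.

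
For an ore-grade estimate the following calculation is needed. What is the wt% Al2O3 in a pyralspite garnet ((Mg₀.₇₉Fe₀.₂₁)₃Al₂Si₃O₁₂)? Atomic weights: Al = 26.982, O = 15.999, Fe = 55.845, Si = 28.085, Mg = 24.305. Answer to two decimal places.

M((Mg₀.₇₉Fe₀.₂₁)₃Al₂Si₃O₁₂) = 422.992 g/mol; M(Al2O3) = 101.961 g/mol.
Moles Al2O3 per formula unit = 2 Al ÷ 2 = 1.0000.
Al2O3 fraction = (1.0000 × 101.961) / 422.992 = 101.961/422.992 = 0.2410.

24.10 wt%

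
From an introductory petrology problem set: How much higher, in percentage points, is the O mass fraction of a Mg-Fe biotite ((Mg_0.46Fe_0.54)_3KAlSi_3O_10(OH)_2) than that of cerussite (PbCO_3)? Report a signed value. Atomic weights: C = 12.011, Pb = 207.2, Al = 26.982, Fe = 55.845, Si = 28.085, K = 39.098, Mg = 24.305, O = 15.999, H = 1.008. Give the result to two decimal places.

O in (Mg_0.46Fe_0.54)_3KAlSi_3O_10(OH)_2: molar mass 468.349 g/mol; 12×15.999 = 191.988 g → 40.99 wt%.
O in PbCO_3: molar mass 267.208 g/mol; 3×15.999 = 47.997 g → 17.96 wt%.
Difference = 40.99 − 17.96 = 23.03 percentage points.

23.03 percentage points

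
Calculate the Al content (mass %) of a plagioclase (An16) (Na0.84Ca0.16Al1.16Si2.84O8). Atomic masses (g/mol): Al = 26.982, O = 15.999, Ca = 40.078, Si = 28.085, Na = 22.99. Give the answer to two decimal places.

11.82 mass %

Formula mass = 0.84×22.99 + 0.16×40.078 + 1.16×26.982 + 2.84×28.085 + 8×15.999 = 264.777 g/mol, of which 31.299 g is Al.
So Al makes up 31.299/264.777 = 0.1182 of the mass, i.e. 11.82%.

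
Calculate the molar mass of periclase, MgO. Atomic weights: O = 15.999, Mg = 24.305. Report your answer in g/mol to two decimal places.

The formula mass is the sum 1×24.305 + 1×15.999.

40.30 g/mol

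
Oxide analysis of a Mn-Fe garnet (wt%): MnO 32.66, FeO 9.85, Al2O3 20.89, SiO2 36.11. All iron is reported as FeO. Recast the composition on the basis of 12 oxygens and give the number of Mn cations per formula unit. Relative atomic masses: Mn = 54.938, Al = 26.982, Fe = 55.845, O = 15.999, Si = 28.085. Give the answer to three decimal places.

MnO: 32.66/70.937 = 0.46041 mol → 0.46041 mol Mn, 0.46041 mol O.
FeO: 9.85/71.844 = 0.13710 mol → 0.13710 mol Fe, 0.13710 mol O.
Al2O3: 20.89/101.961 = 0.20488 mol → 0.40976 mol Al, 0.61464 mol O.
SiO2: 36.11/60.083 = 0.60100 mol → 0.60100 mol Si, 1.20200 mol O.
Total oxygen = 2.41415 mol. Normalization factor = 12/2.41415 = 4.97069.
Mn per 12 O = 0.46041 × 4.97069 = 2.289.

2.289 Mn apfu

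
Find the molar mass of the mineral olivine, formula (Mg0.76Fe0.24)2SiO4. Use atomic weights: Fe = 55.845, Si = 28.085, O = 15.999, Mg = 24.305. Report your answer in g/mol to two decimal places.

Mg: 1.52 × 24.305 = 36.9436
Fe: 0.48 × 55.845 = 26.8056
Si: 1 × 28.085 = 28.0850
O: 4 × 15.999 = 63.9960
Summing the contributions gives the formula mass.

155.83 g/mol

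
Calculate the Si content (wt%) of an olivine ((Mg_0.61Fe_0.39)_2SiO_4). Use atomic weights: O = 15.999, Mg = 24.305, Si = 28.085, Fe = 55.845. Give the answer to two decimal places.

Molar mass of (Mg_0.61Fe_0.39)_2SiO_4: 1.22*24.305 + 0.78*55.845 + 1*28.085 + 4*15.999 = 165.292 g/mol.
Mass of Si per formula unit: 1 × 28.085 = 28.085 g.
Weight fraction Si = 28.085 / 165.292 = 0.1699.

16.99 wt%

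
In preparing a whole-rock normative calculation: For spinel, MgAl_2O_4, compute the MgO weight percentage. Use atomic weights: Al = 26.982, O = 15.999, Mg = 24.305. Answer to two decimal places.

28.33 wt%

Formula mass = 142.265 g/mol.
1 Mg → 1.0000 mol MgO per formula unit; M(MgO) = 40.304, so MgO mass = 40.304 g.
40.304/142.265 × 100 = 28.33 wt%.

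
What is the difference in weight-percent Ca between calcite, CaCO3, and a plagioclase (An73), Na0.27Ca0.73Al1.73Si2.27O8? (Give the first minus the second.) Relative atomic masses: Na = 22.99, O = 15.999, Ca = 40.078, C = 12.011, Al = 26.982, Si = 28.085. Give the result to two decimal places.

29.36 percentage points

Ca in CaCO3: molar mass 100.086 g/mol; 1×40.078 = 40.078 g → 40.04 wt%.
Ca in Na0.27Ca0.73Al1.73Si2.27O8: molar mass 273.888 g/mol; 0.73×40.078 = 29.257 g → 10.68 wt%.
Difference = 40.04 − 10.68 = 29.36 percentage points.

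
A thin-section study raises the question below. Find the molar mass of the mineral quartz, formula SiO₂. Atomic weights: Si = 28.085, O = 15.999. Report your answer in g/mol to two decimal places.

The formula mass is the sum 1·28.085 + 2·15.999.

60.08 g/mol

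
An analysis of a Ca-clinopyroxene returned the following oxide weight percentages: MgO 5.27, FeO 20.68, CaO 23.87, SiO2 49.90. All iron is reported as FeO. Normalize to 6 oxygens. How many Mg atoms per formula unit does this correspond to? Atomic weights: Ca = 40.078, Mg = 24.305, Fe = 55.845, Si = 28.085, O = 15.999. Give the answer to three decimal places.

5.27 wt% MgO ÷ 40.304 g/mol = 0.13076 mol, giving 0.13076 Mg and 0.13076 O.
20.68 wt% FeO ÷ 71.844 g/mol = 0.28785 mol, giving 0.28785 Fe and 0.28785 O.
23.87 wt% CaO ÷ 56.077 g/mol = 0.42566 mol, giving 0.42566 Ca and 0.42566 O.
49.90 wt% SiO2 ÷ 60.083 g/mol = 0.83052 mol, giving 0.83052 Si and 1.66104 O.
Oxygen sums to 2.50531; scaling by 6/2.50531 = 2.39491 puts the formula on 6 O.
Mg: 0.13076 × 2.39491 = 0.313 atoms per formula unit.

0.313 Mg apfu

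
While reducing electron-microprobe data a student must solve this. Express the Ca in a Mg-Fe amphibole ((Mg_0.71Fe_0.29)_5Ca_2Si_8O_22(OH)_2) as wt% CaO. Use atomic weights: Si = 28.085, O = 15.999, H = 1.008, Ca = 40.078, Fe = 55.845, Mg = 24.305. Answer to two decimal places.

13.07 wt%

Formula mass = 858.086 g/mol.
2 Ca → 2.0000 mol CaO per formula unit; M(CaO) = 56.077, so CaO mass = 112.154 g.
112.154/858.086 × 100 = 13.07 wt%.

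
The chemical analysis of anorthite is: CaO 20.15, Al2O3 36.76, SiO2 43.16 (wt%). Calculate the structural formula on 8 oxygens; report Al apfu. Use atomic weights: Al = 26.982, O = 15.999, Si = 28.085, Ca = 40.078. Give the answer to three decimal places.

CaO: 20.15/56.077 = 0.35933 mol → 0.35933 mol Ca, 0.35933 mol O.
Al2O3: 36.76/101.961 = 0.36053 mol → 0.72106 mol Al, 1.08159 mol O.
SiO2: 43.16/60.083 = 0.71834 mol → 0.71834 mol Si, 1.43668 mol O.
Total oxygen = 2.87760 mol. Normalization factor = 8/2.87760 = 2.78009.
Al per 8 O = 0.72106 × 2.78009 = 2.005.

2.005 Al apfu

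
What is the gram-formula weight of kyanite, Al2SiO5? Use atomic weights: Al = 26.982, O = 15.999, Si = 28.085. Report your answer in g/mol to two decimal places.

162.04 g/mol

The formula mass is the sum 2·26.982 + 1·28.085 + 5·15.999.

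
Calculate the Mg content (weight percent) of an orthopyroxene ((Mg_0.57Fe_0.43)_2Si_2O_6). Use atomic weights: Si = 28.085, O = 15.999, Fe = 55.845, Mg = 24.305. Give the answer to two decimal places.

Molar mass of (Mg_0.57Fe_0.43)_2Si_2O_6: 1.14*24.305 + 0.86*55.845 + 2*28.085 + 6*15.999 = 227.898 g/mol.
Mass of Mg per formula unit: 1.14 × 24.305 = 27.708 g.
Weight fraction Mg = 27.708 / 227.898 = 0.1216.

12.16 weight percent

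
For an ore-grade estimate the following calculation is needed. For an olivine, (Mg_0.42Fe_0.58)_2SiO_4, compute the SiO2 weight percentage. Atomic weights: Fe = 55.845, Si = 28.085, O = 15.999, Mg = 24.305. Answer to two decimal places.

33.89 wt%

Formula mass = 177.277 g/mol.
1 Si → 1.0000 mol SiO2 per formula unit; M(SiO2) = 60.083, so SiO2 mass = 60.083 g.
60.083/177.277 × 100 = 33.89 wt%.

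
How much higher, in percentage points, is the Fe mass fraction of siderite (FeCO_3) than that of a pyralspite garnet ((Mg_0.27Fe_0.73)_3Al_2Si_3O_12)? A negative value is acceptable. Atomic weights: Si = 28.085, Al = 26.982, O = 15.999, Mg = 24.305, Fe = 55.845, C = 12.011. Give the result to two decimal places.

22.30 percentage points

M(FeCO_3) = 115.853 g/mol, so wt% Fe = 55.845/115.853 × 100 = 48.20%.
M((Mg_0.27Fe_0.73)_3Al_2Si_3O_12) = 472.195 g/mol, so wt% Fe = 122.301/472.195 × 100 = 25.90%.
48.20 − 25.90 = 22.30 pp.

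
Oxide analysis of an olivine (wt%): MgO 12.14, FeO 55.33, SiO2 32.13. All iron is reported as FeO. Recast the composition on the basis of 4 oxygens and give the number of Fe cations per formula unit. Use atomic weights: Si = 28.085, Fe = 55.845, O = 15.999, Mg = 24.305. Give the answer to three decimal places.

MgO (M=40.304): mol = 0.30121; Mg = 0.30121, O = 0.30121.
FeO (M=71.844): mol = 0.77014; Fe = 0.77014, O = 0.77014.
SiO2 (M=60.083): mol = 0.53476; Si = 0.53476, O = 1.06952.
ΣO = 2.14087; factor = 4/ΣO = 1.86840.
Fe apfu = 0.77014 × 1.86840 = 1.439.

1.439 Fe apfu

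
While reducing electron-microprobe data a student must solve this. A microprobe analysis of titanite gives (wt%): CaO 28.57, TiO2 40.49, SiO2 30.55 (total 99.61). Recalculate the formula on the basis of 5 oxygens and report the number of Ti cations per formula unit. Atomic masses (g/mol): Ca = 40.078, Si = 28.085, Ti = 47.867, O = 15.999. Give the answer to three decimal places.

28.57 wt% CaO ÷ 56.077 g/mol = 0.50948 mol, giving 0.50948 Ca and 0.50948 O.
40.49 wt% TiO2 ÷ 79.865 g/mol = 0.50698 mol, giving 0.50698 Ti and 1.01396 O.
30.55 wt% SiO2 ÷ 60.083 g/mol = 0.50846 mol, giving 0.50846 Si and 1.01692 O.
Oxygen sums to 2.54036; scaling by 5/2.54036 = 1.96822 puts the formula on 5 O.
Ti: 0.50698 × 1.96822 = 0.998 atoms per formula unit.

0.998 Ti apfu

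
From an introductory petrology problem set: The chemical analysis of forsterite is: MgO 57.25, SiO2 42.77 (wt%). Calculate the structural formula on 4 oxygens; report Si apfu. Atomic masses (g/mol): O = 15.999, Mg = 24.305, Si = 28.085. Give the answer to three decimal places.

1.001 Si apfu

MgO: 57.25/40.304 = 1.42045 mol → 1.42045 mol Mg, 1.42045 mol O.
SiO2: 42.77/60.083 = 0.71185 mol → 0.71185 mol Si, 1.42370 mol O.
Total oxygen = 2.84415 mol. Normalization factor = 4/2.84415 = 1.40640.
Si per 4 O = 0.71185 × 1.40640 = 1.001.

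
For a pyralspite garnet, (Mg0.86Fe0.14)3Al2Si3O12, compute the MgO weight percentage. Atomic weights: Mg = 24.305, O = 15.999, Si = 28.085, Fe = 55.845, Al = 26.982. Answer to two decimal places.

Molar mass of (Mg0.86Fe0.14)3Al2Si3O12 = 2.58×24.305 + 0.42×55.845 + 2×26.982 + 3×28.085 + 12×15.999 = 416.369 g/mol.
Each formula unit contains 2.58 Mg, equivalent to 2.58/1 = 2.5800 mol MgO.
M(MgO) = 1×24.305 + 1×15.999 = 40.304 g/mol.
Mass of MgO per formula unit = 2.5800 × 40.304 = 103.984 g.
MgO wt% = 103.984 / 416.369 × 100 = 24.97%.

24.97 wt%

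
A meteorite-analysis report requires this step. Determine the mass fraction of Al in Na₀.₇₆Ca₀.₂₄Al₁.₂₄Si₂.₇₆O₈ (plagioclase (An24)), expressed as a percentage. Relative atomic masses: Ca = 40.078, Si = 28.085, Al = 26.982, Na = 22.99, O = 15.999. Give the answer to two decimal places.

Formula mass = 0.76×22.99 + 0.24×40.078 + 1.24×26.982 + 2.76×28.085 + 8×15.999 = 266.055 g/mol, of which 33.458 g is Al.
So Al makes up 33.458/266.055 = 0.1258 of the mass, i.e. 12.58%.

12.58 mass %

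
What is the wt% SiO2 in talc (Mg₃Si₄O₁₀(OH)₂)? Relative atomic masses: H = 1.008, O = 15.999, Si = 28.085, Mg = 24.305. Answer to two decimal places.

M(Mg₃Si₄O₁₀(OH)₂) = 379.259 g/mol; M(SiO2) = 60.083 g/mol.
Moles SiO2 per formula unit = 4 Si ÷ 1 = 4.0000.
SiO2 fraction = (4.0000 × 60.083) / 379.259 = 240.332/379.259 = 0.6337.

63.37 wt%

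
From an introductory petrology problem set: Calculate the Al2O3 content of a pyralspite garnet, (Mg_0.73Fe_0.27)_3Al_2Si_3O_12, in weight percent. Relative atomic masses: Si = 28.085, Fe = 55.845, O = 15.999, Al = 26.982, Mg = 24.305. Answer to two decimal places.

23.79 wt%

M((Mg_0.73Fe_0.27)_3Al_2Si_3O_12) = 428.669 g/mol; M(Al2O3) = 101.961 g/mol.
Moles Al2O3 per formula unit = 2 Al ÷ 2 = 1.0000.
Al2O3 fraction = (1.0000 × 101.961) / 428.669 = 101.961/428.669 = 0.2379.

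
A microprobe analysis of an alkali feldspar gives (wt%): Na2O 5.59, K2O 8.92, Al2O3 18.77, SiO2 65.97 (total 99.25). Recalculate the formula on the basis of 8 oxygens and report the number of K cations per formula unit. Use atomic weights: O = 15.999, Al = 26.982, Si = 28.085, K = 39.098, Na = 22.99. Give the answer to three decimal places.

5.59 wt% Na2O ÷ 61.979 g/mol = 0.09019 mol, giving 0.18038 Na and 0.09019 O.
8.92 wt% K2O ÷ 94.195 g/mol = 0.09470 mol, giving 0.18940 K and 0.09470 O.
18.77 wt% Al2O3 ÷ 101.961 g/mol = 0.18409 mol, giving 0.36818 Al and 0.55227 O.
65.97 wt% SiO2 ÷ 60.083 g/mol = 1.09798 mol, giving 1.09798 Si and 2.19596 O.
Oxygen sums to 2.93312; scaling by 8/2.93312 = 2.72747 puts the formula on 8 O.
K: 0.18940 × 2.72747 = 0.517 atoms per formula unit.

0.517 K apfu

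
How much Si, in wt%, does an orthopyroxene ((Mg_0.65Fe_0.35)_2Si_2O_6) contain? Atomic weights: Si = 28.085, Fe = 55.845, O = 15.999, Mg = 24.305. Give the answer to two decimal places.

Molar mass of (Mg_0.65Fe_0.35)_2Si_2O_6: 1.30·24.305 + 0.70·55.845 + 2·28.085 + 6·15.999 = 222.852 g/mol.
Mass of Si per formula unit: 2 × 28.085 = 56.170 g.
Weight fraction Si = 56.170 / 222.852 = 0.2521.

25.21 wt%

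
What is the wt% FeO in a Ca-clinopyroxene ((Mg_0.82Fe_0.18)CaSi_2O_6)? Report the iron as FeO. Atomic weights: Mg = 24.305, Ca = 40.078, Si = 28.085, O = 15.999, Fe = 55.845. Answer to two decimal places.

5.82 wt%

M((Mg_0.82Fe_0.18)CaSi_2O_6) = 222.224 g/mol; M(FeO) = 71.844 g/mol.
Moles FeO per formula unit = 0.18 Fe ÷ 1 = 0.1800.
FeO fraction = (0.1800 × 71.844) / 222.224 = 12.932/222.224 = 0.0582.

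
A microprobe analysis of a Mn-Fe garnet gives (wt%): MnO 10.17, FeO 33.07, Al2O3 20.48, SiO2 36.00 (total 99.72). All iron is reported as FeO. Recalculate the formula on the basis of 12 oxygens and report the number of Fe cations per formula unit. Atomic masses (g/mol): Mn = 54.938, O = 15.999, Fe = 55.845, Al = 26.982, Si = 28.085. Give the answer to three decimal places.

MnO: 10.17/70.937 = 0.14337 mol → 0.14337 mol Mn, 0.14337 mol O.
FeO: 33.07/71.844 = 0.46030 mol → 0.46030 mol Fe, 0.46030 mol O.
Al2O3: 20.48/101.961 = 0.20086 mol → 0.40172 mol Al, 0.60258 mol O.
SiO2: 36.00/60.083 = 0.59917 mol → 0.59917 mol Si, 1.19834 mol O.
Total oxygen = 2.40459 mol. Normalization factor = 12/2.40459 = 4.99046.
Fe per 12 O = 0.46030 × 4.99046 = 2.297.

2.297 Fe apfu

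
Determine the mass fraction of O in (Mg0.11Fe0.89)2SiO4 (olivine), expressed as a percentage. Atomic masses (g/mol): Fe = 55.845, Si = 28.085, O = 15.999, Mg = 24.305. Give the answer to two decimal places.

32.51 weight percent

Molar mass of (Mg0.11Fe0.89)2SiO4: 0.22*24.305 + 1.78*55.845 + 1*28.085 + 4*15.999 = 196.832 g/mol.
Mass of O per formula unit: 4 × 15.999 = 63.996 g.
Weight fraction O = 63.996 / 196.832 = 0.3251.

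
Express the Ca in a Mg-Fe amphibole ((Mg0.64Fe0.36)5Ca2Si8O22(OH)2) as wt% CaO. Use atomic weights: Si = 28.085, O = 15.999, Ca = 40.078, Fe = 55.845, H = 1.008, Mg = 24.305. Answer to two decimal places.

M((Mg0.64Fe0.36)5Ca2Si8O22(OH)2) = 869.125 g/mol; M(CaO) = 56.077 g/mol.
Moles CaO per formula unit = 2 Ca ÷ 1 = 2.0000.
CaO fraction = (2.0000 × 56.077) / 869.125 = 112.154/869.125 = 0.1290.

12.90 wt%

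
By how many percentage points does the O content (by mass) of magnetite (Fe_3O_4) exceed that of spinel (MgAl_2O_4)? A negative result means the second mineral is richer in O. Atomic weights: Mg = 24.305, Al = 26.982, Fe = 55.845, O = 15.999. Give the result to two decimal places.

-17.34 percentage points

M(Fe_3O_4) = 231.531 g/mol, so wt% O = 63.996/231.531 × 100 = 27.64%.
M(MgAl_2O_4) = 142.265 g/mol, so wt% O = 63.996/142.265 × 100 = 44.98%.
27.64 − 44.98 = -17.34 pp.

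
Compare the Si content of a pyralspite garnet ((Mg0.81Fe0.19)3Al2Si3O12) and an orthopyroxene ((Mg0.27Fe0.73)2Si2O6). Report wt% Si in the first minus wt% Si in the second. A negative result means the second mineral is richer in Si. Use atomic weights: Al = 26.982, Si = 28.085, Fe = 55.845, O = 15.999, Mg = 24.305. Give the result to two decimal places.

-2.75 percentage points

Si in (Mg0.81Fe0.19)3Al2Si3O12: molar mass 421.100 g/mol; 3×28.085 = 84.255 g → 20.01 wt%.
Si in (Mg0.27Fe0.73)2Si2O6: molar mass 246.822 g/mol; 2×28.085 = 56.170 g → 22.76 wt%.
Difference = 20.01 − 22.76 = -2.75 percentage points.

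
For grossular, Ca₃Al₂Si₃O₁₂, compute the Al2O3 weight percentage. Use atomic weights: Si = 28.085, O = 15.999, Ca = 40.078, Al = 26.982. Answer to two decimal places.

Formula mass = 450.441 g/mol.
2 Al → 1.0000 mol Al2O3 per formula unit; M(Al2O3) = 101.961, so Al2O3 mass = 101.961 g.
101.961/450.441 × 100 = 22.64 wt%.

22.64 wt%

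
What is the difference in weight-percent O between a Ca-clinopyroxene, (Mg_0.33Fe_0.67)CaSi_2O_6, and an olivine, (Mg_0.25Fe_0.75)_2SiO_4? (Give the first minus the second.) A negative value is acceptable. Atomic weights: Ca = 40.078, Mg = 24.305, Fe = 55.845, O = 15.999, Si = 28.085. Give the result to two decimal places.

6.35 percentage points

M((Mg_0.33Fe_0.67)CaSi_2O_6) = 237.679 g/mol, so wt% O = 95.994/237.679 × 100 = 40.39%.
M((Mg_0.25Fe_0.75)_2SiO_4) = 188.001 g/mol, so wt% O = 63.996/188.001 × 100 = 34.04%.
40.39 − 34.04 = 6.35 pp.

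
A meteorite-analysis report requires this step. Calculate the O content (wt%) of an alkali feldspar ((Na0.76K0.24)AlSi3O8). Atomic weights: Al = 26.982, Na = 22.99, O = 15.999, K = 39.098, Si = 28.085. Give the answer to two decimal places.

48.10 wt%

Formula mass = 0.76*22.99 + 0.24*39.098 + 1*26.982 + 3*28.085 + 8*15.999 = 266.085 g/mol, of which 127.992 g is O.
So O makes up 127.992/266.085 = 0.4810 of the mass, i.e. 48.10%.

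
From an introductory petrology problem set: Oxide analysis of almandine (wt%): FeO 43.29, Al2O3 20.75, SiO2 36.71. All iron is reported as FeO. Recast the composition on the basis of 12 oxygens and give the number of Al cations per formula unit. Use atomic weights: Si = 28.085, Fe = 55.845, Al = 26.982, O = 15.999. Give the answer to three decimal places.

FeO: 43.29/71.844 = 0.60256 mol → 0.60256 mol Fe, 0.60256 mol O.
Al2O3: 20.75/101.961 = 0.20351 mol → 0.40702 mol Al, 0.61053 mol O.
SiO2: 36.71/60.083 = 0.61099 mol → 0.61099 mol Si, 1.22198 mol O.
Total oxygen = 2.43507 mol. Normalization factor = 12/2.43507 = 4.92799.
Al per 12 O = 0.40702 × 4.92799 = 2.006.

2.006 Al apfu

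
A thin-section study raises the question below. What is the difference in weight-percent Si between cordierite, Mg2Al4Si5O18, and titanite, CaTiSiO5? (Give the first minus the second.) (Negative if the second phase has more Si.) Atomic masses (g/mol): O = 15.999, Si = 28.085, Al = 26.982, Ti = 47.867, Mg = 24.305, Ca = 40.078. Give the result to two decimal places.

M(Mg2Al4Si5O18) = 584.945 g/mol, so wt% Si = 140.425/584.945 × 100 = 24.01%.
M(CaTiSiO5) = 196.025 g/mol, so wt% Si = 28.085/196.025 × 100 = 14.33%.
24.01 − 14.33 = 9.68 pp.

9.68 percentage points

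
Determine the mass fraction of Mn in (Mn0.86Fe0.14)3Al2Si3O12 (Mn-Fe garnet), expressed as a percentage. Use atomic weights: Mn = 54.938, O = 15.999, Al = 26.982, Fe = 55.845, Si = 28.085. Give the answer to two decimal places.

28.61 mass %

Formula mass = 2.58*54.938 + 0.42*55.845 + 2*26.982 + 3*28.085 + 12*15.999 = 495.402 g/mol, of which 141.740 g is Mn.
So Mn makes up 141.740/495.402 = 0.2861 of the mass, i.e. 28.61%.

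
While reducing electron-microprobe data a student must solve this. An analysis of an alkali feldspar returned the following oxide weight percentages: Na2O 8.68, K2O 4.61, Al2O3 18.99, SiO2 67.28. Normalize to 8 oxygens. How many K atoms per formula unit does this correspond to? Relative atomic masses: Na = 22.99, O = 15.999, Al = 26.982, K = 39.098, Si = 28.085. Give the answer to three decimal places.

Na2O: 8.68/61.979 = 0.14005 mol → 0.28010 mol Na, 0.14005 mol O.
K2O: 4.61/94.195 = 0.04894 mol → 0.09788 mol K, 0.04894 mol O.
Al2O3: 18.99/101.961 = 0.18625 mol → 0.37250 mol Al, 0.55875 mol O.
SiO2: 67.28/60.083 = 1.11978 mol → 1.11978 mol Si, 2.23956 mol O.
Total oxygen = 2.98730 mol. Normalization factor = 8/2.98730 = 2.67800.
K per 8 O = 0.09788 × 2.67800 = 0.262.

0.262 K apfu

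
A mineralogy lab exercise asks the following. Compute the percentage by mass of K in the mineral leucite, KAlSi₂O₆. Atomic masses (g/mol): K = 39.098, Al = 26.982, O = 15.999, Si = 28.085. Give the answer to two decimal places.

17.91 weight percent

Formula mass = 1×39.098 + 1×26.982 + 2×28.085 + 6×15.999 = 218.244 g/mol, of which 39.098 g is K.
So K makes up 39.098/218.244 = 0.1791 of the mass, i.e. 17.91%.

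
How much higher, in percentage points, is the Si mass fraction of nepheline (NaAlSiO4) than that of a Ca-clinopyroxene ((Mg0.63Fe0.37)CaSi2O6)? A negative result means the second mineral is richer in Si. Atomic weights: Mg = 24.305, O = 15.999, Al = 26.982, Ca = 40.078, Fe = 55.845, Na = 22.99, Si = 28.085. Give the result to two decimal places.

First mineral: 28.085 g Si in 142.053 g formula = 19.77 wt% Si.
Second mineral: 56.170 g Si in 228.217 g formula = 24.61 wt% Si.
19.77% − 24.61% gives a difference of -4.84 percentage points.

-4.84 percentage points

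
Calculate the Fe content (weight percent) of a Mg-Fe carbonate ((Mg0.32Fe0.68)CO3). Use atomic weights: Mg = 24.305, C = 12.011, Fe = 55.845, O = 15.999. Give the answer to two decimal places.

Molar mass of (Mg0.32Fe0.68)CO3: 0.32×24.305 + 0.68×55.845 + 1×12.011 + 3×15.999 = 105.760 g/mol.
Mass of Fe per formula unit: 0.68 × 55.845 = 37.975 g.
Weight fraction Fe = 37.975 / 105.760 = 0.3591.

35.91 weight percent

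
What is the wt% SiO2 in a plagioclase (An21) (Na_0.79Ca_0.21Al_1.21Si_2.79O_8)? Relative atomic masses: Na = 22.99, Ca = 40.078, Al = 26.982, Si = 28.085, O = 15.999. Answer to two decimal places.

M(Na_0.79Ca_0.21Al_1.21Si_2.79O_8) = 265.576 g/mol; M(SiO2) = 60.083 g/mol.
Moles SiO2 per formula unit = 2.79 Si ÷ 1 = 2.7900.
SiO2 fraction = (2.7900 × 60.083) / 265.576 = 167.632/265.576 = 0.6312.

63.12 wt%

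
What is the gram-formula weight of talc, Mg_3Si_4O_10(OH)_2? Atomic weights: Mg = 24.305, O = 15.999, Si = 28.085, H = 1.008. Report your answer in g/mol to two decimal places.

379.26 g/mol

The formula mass is the sum 3*24.305 + 4*28.085 + 12*15.999 + 2*1.008.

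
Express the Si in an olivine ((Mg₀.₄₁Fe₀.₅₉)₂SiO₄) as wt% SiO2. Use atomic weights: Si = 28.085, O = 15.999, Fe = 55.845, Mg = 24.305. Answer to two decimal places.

Molar mass of (Mg₀.₄₁Fe₀.₅₉)₂SiO₄ = 0.82*24.305 + 1.18*55.845 + 1*28.085 + 4*15.999 = 177.908 g/mol.
Each formula unit contains 1 Si, equivalent to 1/1 = 1.0000 mol SiO2.
M(SiO2) = 1×28.085 + 2×15.999 = 60.083 g/mol.
Mass of SiO2 per formula unit = 1.0000 × 60.083 = 60.083 g.
SiO2 wt% = 60.083 / 177.908 × 100 = 33.77%.

33.77 wt%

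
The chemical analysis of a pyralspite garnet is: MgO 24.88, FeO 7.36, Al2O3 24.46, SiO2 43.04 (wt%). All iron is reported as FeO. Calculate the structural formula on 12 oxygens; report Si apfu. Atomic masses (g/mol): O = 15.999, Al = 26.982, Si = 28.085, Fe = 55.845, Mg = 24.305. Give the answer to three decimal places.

MgO (M=40.304): mol = 0.61731; Mg = 0.61731, O = 0.61731.
FeO (M=71.844): mol = 0.10244; Fe = 0.10244, O = 0.10244.
Al2O3 (M=101.961): mol = 0.23990; Al = 0.47980, O = 0.71970.
SiO2 (M=60.083): mol = 0.71634; Si = 0.71634, O = 1.43268.
ΣO = 2.87213; factor = 12/ΣO = 4.17808.
Si apfu = 0.71634 × 4.17808 = 2.993.

2.993 Si apfu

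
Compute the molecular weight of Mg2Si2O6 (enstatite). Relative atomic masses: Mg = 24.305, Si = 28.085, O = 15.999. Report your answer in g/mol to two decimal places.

200.77 g/mol

The formula mass is the sum 2·24.305 + 2·28.085 + 6·15.999.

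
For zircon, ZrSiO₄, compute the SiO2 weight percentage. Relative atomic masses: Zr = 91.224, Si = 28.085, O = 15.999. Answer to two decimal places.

Molar mass of ZrSiO₄ = 1×91.224 + 1×28.085 + 4×15.999 = 183.305 g/mol.
Each formula unit contains 1 Si, equivalent to 1/1 = 1.0000 mol SiO2.
M(SiO2) = 1×28.085 + 2×15.999 = 60.083 g/mol.
Mass of SiO2 per formula unit = 1.0000 × 60.083 = 60.083 g.
SiO2 wt% = 60.083 / 183.305 × 100 = 32.78%.

32.78 wt%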